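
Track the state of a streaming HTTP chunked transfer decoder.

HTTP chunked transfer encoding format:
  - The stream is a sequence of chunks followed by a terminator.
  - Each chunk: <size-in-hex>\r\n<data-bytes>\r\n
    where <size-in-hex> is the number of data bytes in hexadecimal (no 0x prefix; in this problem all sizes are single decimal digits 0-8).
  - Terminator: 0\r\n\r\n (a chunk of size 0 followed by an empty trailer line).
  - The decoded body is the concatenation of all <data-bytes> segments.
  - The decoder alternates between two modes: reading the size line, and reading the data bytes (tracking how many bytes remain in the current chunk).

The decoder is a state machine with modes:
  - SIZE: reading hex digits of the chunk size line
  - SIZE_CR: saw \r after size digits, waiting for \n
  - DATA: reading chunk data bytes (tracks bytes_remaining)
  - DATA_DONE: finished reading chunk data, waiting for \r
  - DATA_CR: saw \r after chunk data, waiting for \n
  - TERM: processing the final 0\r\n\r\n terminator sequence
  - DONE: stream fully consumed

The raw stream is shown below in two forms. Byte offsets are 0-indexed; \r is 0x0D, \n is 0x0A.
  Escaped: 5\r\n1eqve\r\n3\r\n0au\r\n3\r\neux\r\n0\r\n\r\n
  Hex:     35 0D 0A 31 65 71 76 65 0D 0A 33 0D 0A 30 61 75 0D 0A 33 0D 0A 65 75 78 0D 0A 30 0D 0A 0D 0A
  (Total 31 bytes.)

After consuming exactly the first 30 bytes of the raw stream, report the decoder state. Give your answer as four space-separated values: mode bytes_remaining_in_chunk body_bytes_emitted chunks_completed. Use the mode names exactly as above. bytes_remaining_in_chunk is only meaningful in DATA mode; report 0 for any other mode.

Byte 0 = '5': mode=SIZE remaining=0 emitted=0 chunks_done=0
Byte 1 = 0x0D: mode=SIZE_CR remaining=0 emitted=0 chunks_done=0
Byte 2 = 0x0A: mode=DATA remaining=5 emitted=0 chunks_done=0
Byte 3 = '1': mode=DATA remaining=4 emitted=1 chunks_done=0
Byte 4 = 'e': mode=DATA remaining=3 emitted=2 chunks_done=0
Byte 5 = 'q': mode=DATA remaining=2 emitted=3 chunks_done=0
Byte 6 = 'v': mode=DATA remaining=1 emitted=4 chunks_done=0
Byte 7 = 'e': mode=DATA_DONE remaining=0 emitted=5 chunks_done=0
Byte 8 = 0x0D: mode=DATA_CR remaining=0 emitted=5 chunks_done=0
Byte 9 = 0x0A: mode=SIZE remaining=0 emitted=5 chunks_done=1
Byte 10 = '3': mode=SIZE remaining=0 emitted=5 chunks_done=1
Byte 11 = 0x0D: mode=SIZE_CR remaining=0 emitted=5 chunks_done=1
Byte 12 = 0x0A: mode=DATA remaining=3 emitted=5 chunks_done=1
Byte 13 = '0': mode=DATA remaining=2 emitted=6 chunks_done=1
Byte 14 = 'a': mode=DATA remaining=1 emitted=7 chunks_done=1
Byte 15 = 'u': mode=DATA_DONE remaining=0 emitted=8 chunks_done=1
Byte 16 = 0x0D: mode=DATA_CR remaining=0 emitted=8 chunks_done=1
Byte 17 = 0x0A: mode=SIZE remaining=0 emitted=8 chunks_done=2
Byte 18 = '3': mode=SIZE remaining=0 emitted=8 chunks_done=2
Byte 19 = 0x0D: mode=SIZE_CR remaining=0 emitted=8 chunks_done=2
Byte 20 = 0x0A: mode=DATA remaining=3 emitted=8 chunks_done=2
Byte 21 = 'e': mode=DATA remaining=2 emitted=9 chunks_done=2
Byte 22 = 'u': mode=DATA remaining=1 emitted=10 chunks_done=2
Byte 23 = 'x': mode=DATA_DONE remaining=0 emitted=11 chunks_done=2
Byte 24 = 0x0D: mode=DATA_CR remaining=0 emitted=11 chunks_done=2
Byte 25 = 0x0A: mode=SIZE remaining=0 emitted=11 chunks_done=3
Byte 26 = '0': mode=SIZE remaining=0 emitted=11 chunks_done=3
Byte 27 = 0x0D: mode=SIZE_CR remaining=0 emitted=11 chunks_done=3
Byte 28 = 0x0A: mode=TERM remaining=0 emitted=11 chunks_done=3
Byte 29 = 0x0D: mode=TERM remaining=0 emitted=11 chunks_done=3

Answer: TERM 0 11 3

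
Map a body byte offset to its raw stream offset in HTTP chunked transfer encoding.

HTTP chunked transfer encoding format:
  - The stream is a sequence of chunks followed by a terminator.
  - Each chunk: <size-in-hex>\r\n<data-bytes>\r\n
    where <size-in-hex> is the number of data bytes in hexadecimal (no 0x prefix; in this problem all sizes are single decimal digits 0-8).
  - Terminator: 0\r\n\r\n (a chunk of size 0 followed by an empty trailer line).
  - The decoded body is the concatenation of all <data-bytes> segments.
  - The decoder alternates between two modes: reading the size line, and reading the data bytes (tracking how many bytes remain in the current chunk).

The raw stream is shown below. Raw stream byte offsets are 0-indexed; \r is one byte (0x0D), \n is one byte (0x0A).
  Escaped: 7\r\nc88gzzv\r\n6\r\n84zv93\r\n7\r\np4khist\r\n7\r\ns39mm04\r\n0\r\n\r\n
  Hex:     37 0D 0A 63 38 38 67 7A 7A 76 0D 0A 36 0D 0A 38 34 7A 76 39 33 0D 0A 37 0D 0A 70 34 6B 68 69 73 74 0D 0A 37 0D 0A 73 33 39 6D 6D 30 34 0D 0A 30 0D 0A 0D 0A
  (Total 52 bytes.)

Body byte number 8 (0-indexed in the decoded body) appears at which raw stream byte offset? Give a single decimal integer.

Chunk 1: stream[0..1]='7' size=0x7=7, data at stream[3..10]='c88gzzv' -> body[0..7], body so far='c88gzzv'
Chunk 2: stream[12..13]='6' size=0x6=6, data at stream[15..21]='84zv93' -> body[7..13], body so far='c88gzzv84zv93'
Chunk 3: stream[23..24]='7' size=0x7=7, data at stream[26..33]='p4khist' -> body[13..20], body so far='c88gzzv84zv93p4khist'
Chunk 4: stream[35..36]='7' size=0x7=7, data at stream[38..45]='s39mm04' -> body[20..27], body so far='c88gzzv84zv93p4khists39mm04'
Chunk 5: stream[47..48]='0' size=0 (terminator). Final body='c88gzzv84zv93p4khists39mm04' (27 bytes)
Body byte 8 at stream offset 16

Answer: 16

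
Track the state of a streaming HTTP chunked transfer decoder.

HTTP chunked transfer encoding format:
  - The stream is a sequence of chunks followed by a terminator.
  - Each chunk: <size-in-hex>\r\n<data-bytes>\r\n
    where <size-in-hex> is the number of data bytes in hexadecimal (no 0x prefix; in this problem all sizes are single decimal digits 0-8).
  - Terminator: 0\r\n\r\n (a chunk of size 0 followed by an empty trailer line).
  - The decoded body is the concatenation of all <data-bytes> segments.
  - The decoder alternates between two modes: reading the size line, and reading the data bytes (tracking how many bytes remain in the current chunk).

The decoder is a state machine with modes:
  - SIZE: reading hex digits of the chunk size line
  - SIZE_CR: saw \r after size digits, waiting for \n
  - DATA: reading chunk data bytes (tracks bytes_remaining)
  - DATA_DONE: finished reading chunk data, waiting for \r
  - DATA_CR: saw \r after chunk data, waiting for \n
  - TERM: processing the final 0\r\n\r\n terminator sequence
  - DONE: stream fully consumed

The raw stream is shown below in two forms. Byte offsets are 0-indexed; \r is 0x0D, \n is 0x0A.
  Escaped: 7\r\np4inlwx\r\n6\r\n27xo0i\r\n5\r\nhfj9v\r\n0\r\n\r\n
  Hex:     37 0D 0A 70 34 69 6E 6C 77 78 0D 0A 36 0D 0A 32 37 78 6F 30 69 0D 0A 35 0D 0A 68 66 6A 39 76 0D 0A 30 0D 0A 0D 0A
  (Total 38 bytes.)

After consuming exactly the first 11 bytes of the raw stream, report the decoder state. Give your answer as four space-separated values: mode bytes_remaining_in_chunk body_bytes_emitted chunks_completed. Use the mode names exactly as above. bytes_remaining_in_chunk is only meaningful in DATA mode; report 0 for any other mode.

Byte 0 = '7': mode=SIZE remaining=0 emitted=0 chunks_done=0
Byte 1 = 0x0D: mode=SIZE_CR remaining=0 emitted=0 chunks_done=0
Byte 2 = 0x0A: mode=DATA remaining=7 emitted=0 chunks_done=0
Byte 3 = 'p': mode=DATA remaining=6 emitted=1 chunks_done=0
Byte 4 = '4': mode=DATA remaining=5 emitted=2 chunks_done=0
Byte 5 = 'i': mode=DATA remaining=4 emitted=3 chunks_done=0
Byte 6 = 'n': mode=DATA remaining=3 emitted=4 chunks_done=0
Byte 7 = 'l': mode=DATA remaining=2 emitted=5 chunks_done=0
Byte 8 = 'w': mode=DATA remaining=1 emitted=6 chunks_done=0
Byte 9 = 'x': mode=DATA_DONE remaining=0 emitted=7 chunks_done=0
Byte 10 = 0x0D: mode=DATA_CR remaining=0 emitted=7 chunks_done=0

Answer: DATA_CR 0 7 0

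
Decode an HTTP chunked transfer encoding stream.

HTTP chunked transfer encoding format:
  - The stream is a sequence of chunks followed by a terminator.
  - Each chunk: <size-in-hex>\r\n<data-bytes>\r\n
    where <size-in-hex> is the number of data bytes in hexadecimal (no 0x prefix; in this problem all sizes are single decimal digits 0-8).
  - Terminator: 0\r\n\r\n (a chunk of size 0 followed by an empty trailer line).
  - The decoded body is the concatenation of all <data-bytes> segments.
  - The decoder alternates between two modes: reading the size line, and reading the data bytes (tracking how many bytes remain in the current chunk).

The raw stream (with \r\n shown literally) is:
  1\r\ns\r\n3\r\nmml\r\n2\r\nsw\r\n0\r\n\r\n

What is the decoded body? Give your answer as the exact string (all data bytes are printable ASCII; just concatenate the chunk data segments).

Chunk 1: stream[0..1]='1' size=0x1=1, data at stream[3..4]='s' -> body[0..1], body so far='s'
Chunk 2: stream[6..7]='3' size=0x3=3, data at stream[9..12]='mml' -> body[1..4], body so far='smml'
Chunk 3: stream[14..15]='2' size=0x2=2, data at stream[17..19]='sw' -> body[4..6], body so far='smmlsw'
Chunk 4: stream[21..22]='0' size=0 (terminator). Final body='smmlsw' (6 bytes)

Answer: smmlsw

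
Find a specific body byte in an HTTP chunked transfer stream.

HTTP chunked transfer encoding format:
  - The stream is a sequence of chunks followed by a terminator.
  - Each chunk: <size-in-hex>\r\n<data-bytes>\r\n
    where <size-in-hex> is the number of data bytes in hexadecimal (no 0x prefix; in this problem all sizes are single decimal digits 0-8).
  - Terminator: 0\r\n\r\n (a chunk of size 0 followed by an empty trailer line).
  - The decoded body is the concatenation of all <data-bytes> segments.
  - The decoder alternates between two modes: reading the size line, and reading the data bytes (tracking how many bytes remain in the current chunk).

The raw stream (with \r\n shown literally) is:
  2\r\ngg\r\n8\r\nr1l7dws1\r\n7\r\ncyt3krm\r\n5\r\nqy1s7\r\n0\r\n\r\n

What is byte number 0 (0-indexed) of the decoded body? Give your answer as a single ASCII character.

Chunk 1: stream[0..1]='2' size=0x2=2, data at stream[3..5]='gg' -> body[0..2], body so far='gg'
Chunk 2: stream[7..8]='8' size=0x8=8, data at stream[10..18]='r1l7dws1' -> body[2..10], body so far='ggr1l7dws1'
Chunk 3: stream[20..21]='7' size=0x7=7, data at stream[23..30]='cyt3krm' -> body[10..17], body so far='ggr1l7dws1cyt3krm'
Chunk 4: stream[32..33]='5' size=0x5=5, data at stream[35..40]='qy1s7' -> body[17..22], body so far='ggr1l7dws1cyt3krmqy1s7'
Chunk 5: stream[42..43]='0' size=0 (terminator). Final body='ggr1l7dws1cyt3krmqy1s7' (22 bytes)
Body byte 0 = 'g'

Answer: g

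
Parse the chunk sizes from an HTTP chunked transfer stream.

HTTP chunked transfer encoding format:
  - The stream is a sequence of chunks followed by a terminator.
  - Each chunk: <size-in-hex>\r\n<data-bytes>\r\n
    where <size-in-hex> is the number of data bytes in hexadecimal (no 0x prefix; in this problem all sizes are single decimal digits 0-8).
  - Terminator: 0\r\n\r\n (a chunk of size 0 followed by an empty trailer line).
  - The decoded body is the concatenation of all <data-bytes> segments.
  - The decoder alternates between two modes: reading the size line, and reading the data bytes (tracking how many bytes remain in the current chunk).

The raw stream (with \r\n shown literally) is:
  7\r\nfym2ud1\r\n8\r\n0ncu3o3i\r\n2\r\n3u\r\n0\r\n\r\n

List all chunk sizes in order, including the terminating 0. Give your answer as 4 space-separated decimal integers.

Chunk 1: stream[0..1]='7' size=0x7=7, data at stream[3..10]='fym2ud1' -> body[0..7], body so far='fym2ud1'
Chunk 2: stream[12..13]='8' size=0x8=8, data at stream[15..23]='0ncu3o3i' -> body[7..15], body so far='fym2ud10ncu3o3i'
Chunk 3: stream[25..26]='2' size=0x2=2, data at stream[28..30]='3u' -> body[15..17], body so far='fym2ud10ncu3o3i3u'
Chunk 4: stream[32..33]='0' size=0 (terminator). Final body='fym2ud10ncu3o3i3u' (17 bytes)

Answer: 7 8 2 0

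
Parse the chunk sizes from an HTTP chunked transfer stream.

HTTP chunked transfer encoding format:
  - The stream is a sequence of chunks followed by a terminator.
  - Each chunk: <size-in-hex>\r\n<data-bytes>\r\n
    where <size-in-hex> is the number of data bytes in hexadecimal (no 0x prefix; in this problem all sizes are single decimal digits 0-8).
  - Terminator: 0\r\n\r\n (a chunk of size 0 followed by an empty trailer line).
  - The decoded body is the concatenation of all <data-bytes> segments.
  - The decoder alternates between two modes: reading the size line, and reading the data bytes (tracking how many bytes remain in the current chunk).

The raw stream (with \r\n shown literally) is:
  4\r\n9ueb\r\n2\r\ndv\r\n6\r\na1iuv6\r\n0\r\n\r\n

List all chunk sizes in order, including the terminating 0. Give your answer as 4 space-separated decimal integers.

Answer: 4 2 6 0

Derivation:
Chunk 1: stream[0..1]='4' size=0x4=4, data at stream[3..7]='9ueb' -> body[0..4], body so far='9ueb'
Chunk 2: stream[9..10]='2' size=0x2=2, data at stream[12..14]='dv' -> body[4..6], body so far='9uebdv'
Chunk 3: stream[16..17]='6' size=0x6=6, data at stream[19..25]='a1iuv6' -> body[6..12], body so far='9uebdva1iuv6'
Chunk 4: stream[27..28]='0' size=0 (terminator). Final body='9uebdva1iuv6' (12 bytes)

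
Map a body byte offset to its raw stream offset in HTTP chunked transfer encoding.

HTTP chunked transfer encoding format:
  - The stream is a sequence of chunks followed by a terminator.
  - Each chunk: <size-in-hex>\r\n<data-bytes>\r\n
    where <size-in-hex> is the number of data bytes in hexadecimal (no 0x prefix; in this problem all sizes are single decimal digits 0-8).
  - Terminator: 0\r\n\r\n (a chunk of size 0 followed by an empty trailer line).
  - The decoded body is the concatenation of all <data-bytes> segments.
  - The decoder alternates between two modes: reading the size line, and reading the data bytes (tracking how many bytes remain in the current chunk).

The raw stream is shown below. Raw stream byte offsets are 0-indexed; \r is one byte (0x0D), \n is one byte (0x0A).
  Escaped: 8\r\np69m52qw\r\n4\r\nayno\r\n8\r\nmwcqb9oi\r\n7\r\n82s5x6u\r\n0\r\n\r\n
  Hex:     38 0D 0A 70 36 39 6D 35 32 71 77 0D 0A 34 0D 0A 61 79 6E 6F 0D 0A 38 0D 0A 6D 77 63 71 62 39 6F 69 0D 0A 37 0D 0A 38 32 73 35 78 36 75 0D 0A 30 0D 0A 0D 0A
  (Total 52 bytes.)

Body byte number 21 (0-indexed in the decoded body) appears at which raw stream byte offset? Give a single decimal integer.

Chunk 1: stream[0..1]='8' size=0x8=8, data at stream[3..11]='p69m52qw' -> body[0..8], body so far='p69m52qw'
Chunk 2: stream[13..14]='4' size=0x4=4, data at stream[16..20]='ayno' -> body[8..12], body so far='p69m52qwayno'
Chunk 3: stream[22..23]='8' size=0x8=8, data at stream[25..33]='mwcqb9oi' -> body[12..20], body so far='p69m52qwaynomwcqb9oi'
Chunk 4: stream[35..36]='7' size=0x7=7, data at stream[38..45]='82s5x6u' -> body[20..27], body so far='p69m52qwaynomwcqb9oi82s5x6u'
Chunk 5: stream[47..48]='0' size=0 (terminator). Final body='p69m52qwaynomwcqb9oi82s5x6u' (27 bytes)
Body byte 21 at stream offset 39

Answer: 39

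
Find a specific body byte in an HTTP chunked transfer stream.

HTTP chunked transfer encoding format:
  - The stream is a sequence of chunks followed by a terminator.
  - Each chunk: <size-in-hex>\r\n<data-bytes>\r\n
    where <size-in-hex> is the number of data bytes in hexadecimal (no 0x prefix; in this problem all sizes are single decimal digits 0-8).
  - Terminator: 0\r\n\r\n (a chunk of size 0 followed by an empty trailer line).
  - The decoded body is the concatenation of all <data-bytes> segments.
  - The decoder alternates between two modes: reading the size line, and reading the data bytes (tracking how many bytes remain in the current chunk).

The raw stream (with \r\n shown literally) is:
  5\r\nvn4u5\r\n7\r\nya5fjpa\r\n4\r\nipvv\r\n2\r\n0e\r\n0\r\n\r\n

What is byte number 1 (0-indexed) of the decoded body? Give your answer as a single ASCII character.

Chunk 1: stream[0..1]='5' size=0x5=5, data at stream[3..8]='vn4u5' -> body[0..5], body so far='vn4u5'
Chunk 2: stream[10..11]='7' size=0x7=7, data at stream[13..20]='ya5fjpa' -> body[5..12], body so far='vn4u5ya5fjpa'
Chunk 3: stream[22..23]='4' size=0x4=4, data at stream[25..29]='ipvv' -> body[12..16], body so far='vn4u5ya5fjpaipvv'
Chunk 4: stream[31..32]='2' size=0x2=2, data at stream[34..36]='0e' -> body[16..18], body so far='vn4u5ya5fjpaipvv0e'
Chunk 5: stream[38..39]='0' size=0 (terminator). Final body='vn4u5ya5fjpaipvv0e' (18 bytes)
Body byte 1 = 'n'

Answer: n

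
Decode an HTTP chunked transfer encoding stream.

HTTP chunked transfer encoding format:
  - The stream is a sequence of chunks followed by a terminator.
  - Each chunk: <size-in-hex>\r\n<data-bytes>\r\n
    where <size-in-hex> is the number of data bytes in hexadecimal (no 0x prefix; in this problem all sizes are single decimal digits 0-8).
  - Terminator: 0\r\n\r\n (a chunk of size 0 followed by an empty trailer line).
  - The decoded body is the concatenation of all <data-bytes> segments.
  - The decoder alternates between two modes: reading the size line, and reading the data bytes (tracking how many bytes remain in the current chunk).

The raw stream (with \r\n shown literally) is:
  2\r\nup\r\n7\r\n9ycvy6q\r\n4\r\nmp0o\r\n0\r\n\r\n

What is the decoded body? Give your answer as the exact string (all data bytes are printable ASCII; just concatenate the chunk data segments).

Chunk 1: stream[0..1]='2' size=0x2=2, data at stream[3..5]='up' -> body[0..2], body so far='up'
Chunk 2: stream[7..8]='7' size=0x7=7, data at stream[10..17]='9ycvy6q' -> body[2..9], body so far='up9ycvy6q'
Chunk 3: stream[19..20]='4' size=0x4=4, data at stream[22..26]='mp0o' -> body[9..13], body so far='up9ycvy6qmp0o'
Chunk 4: stream[28..29]='0' size=0 (terminator). Final body='up9ycvy6qmp0o' (13 bytes)

Answer: up9ycvy6qmp0o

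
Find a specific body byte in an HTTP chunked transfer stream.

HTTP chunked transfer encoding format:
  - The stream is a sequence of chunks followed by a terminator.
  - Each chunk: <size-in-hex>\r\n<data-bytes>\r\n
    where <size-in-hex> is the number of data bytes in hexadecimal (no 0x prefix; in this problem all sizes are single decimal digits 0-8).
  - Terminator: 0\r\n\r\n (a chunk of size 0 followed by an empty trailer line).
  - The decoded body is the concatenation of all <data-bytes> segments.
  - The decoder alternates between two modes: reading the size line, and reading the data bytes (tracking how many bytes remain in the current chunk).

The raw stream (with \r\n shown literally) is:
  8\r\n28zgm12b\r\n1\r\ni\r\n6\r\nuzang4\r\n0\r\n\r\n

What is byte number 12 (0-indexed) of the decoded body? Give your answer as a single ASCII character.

Chunk 1: stream[0..1]='8' size=0x8=8, data at stream[3..11]='28zgm12b' -> body[0..8], body so far='28zgm12b'
Chunk 2: stream[13..14]='1' size=0x1=1, data at stream[16..17]='i' -> body[8..9], body so far='28zgm12bi'
Chunk 3: stream[19..20]='6' size=0x6=6, data at stream[22..28]='uzang4' -> body[9..15], body so far='28zgm12biuzang4'
Chunk 4: stream[30..31]='0' size=0 (terminator). Final body='28zgm12biuzang4' (15 bytes)
Body byte 12 = 'n'

Answer: n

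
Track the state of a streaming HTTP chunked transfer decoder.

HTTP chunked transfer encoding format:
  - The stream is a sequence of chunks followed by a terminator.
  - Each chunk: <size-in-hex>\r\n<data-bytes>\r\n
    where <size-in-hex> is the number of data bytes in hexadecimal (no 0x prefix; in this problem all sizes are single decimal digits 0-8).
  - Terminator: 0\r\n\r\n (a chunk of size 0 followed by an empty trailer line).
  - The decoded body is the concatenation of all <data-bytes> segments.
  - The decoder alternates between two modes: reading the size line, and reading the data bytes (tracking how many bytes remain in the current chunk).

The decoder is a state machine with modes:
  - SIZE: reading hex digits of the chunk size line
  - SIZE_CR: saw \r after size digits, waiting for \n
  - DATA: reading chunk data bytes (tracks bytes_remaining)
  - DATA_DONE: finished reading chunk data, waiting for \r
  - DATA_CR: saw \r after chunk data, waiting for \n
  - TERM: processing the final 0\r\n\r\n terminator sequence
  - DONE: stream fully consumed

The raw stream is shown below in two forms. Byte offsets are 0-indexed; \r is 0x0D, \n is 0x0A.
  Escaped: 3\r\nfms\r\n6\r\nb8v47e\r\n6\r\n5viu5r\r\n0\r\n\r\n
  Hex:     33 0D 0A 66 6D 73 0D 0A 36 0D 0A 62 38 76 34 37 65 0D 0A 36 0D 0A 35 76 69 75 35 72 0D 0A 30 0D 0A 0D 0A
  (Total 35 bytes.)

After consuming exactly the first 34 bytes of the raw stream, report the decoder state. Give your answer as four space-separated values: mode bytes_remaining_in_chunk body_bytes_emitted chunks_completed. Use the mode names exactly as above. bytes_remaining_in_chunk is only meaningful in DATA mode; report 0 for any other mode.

Byte 0 = '3': mode=SIZE remaining=0 emitted=0 chunks_done=0
Byte 1 = 0x0D: mode=SIZE_CR remaining=0 emitted=0 chunks_done=0
Byte 2 = 0x0A: mode=DATA remaining=3 emitted=0 chunks_done=0
Byte 3 = 'f': mode=DATA remaining=2 emitted=1 chunks_done=0
Byte 4 = 'm': mode=DATA remaining=1 emitted=2 chunks_done=0
Byte 5 = 's': mode=DATA_DONE remaining=0 emitted=3 chunks_done=0
Byte 6 = 0x0D: mode=DATA_CR remaining=0 emitted=3 chunks_done=0
Byte 7 = 0x0A: mode=SIZE remaining=0 emitted=3 chunks_done=1
Byte 8 = '6': mode=SIZE remaining=0 emitted=3 chunks_done=1
Byte 9 = 0x0D: mode=SIZE_CR remaining=0 emitted=3 chunks_done=1
Byte 10 = 0x0A: mode=DATA remaining=6 emitted=3 chunks_done=1
Byte 11 = 'b': mode=DATA remaining=5 emitted=4 chunks_done=1
Byte 12 = '8': mode=DATA remaining=4 emitted=5 chunks_done=1
Byte 13 = 'v': mode=DATA remaining=3 emitted=6 chunks_done=1
Byte 14 = '4': mode=DATA remaining=2 emitted=7 chunks_done=1
Byte 15 = '7': mode=DATA remaining=1 emitted=8 chunks_done=1
Byte 16 = 'e': mode=DATA_DONE remaining=0 emitted=9 chunks_done=1
Byte 17 = 0x0D: mode=DATA_CR remaining=0 emitted=9 chunks_done=1
Byte 18 = 0x0A: mode=SIZE remaining=0 emitted=9 chunks_done=2
Byte 19 = '6': mode=SIZE remaining=0 emitted=9 chunks_done=2
Byte 20 = 0x0D: mode=SIZE_CR remaining=0 emitted=9 chunks_done=2
Byte 21 = 0x0A: mode=DATA remaining=6 emitted=9 chunks_done=2
Byte 22 = '5': mode=DATA remaining=5 emitted=10 chunks_done=2
Byte 23 = 'v': mode=DATA remaining=4 emitted=11 chunks_done=2
Byte 24 = 'i': mode=DATA remaining=3 emitted=12 chunks_done=2
Byte 25 = 'u': mode=DATA remaining=2 emitted=13 chunks_done=2
Byte 26 = '5': mode=DATA remaining=1 emitted=14 chunks_done=2
Byte 27 = 'r': mode=DATA_DONE remaining=0 emitted=15 chunks_done=2
Byte 28 = 0x0D: mode=DATA_CR remaining=0 emitted=15 chunks_done=2
Byte 29 = 0x0A: mode=SIZE remaining=0 emitted=15 chunks_done=3
Byte 30 = '0': mode=SIZE remaining=0 emitted=15 chunks_done=3
Byte 31 = 0x0D: mode=SIZE_CR remaining=0 emitted=15 chunks_done=3
Byte 32 = 0x0A: mode=TERM remaining=0 emitted=15 chunks_done=3
Byte 33 = 0x0D: mode=TERM remaining=0 emitted=15 chunks_done=3

Answer: TERM 0 15 3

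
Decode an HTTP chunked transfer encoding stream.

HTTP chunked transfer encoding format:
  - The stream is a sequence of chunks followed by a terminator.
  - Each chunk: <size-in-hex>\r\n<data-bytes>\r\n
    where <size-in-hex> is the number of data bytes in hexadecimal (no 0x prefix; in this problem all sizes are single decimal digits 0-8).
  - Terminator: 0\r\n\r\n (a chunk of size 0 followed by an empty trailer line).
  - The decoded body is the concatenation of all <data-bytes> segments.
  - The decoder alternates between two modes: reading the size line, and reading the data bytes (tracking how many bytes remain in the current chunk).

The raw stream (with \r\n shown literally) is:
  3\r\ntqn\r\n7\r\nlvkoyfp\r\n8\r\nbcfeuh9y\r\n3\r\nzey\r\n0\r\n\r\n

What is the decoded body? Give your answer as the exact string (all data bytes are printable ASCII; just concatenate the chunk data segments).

Answer: tqnlvkoyfpbcfeuh9yzey

Derivation:
Chunk 1: stream[0..1]='3' size=0x3=3, data at stream[3..6]='tqn' -> body[0..3], body so far='tqn'
Chunk 2: stream[8..9]='7' size=0x7=7, data at stream[11..18]='lvkoyfp' -> body[3..10], body so far='tqnlvkoyfp'
Chunk 3: stream[20..21]='8' size=0x8=8, data at stream[23..31]='bcfeuh9y' -> body[10..18], body so far='tqnlvkoyfpbcfeuh9y'
Chunk 4: stream[33..34]='3' size=0x3=3, data at stream[36..39]='zey' -> body[18..21], body so far='tqnlvkoyfpbcfeuh9yzey'
Chunk 5: stream[41..42]='0' size=0 (terminator). Final body='tqnlvkoyfpbcfeuh9yzey' (21 bytes)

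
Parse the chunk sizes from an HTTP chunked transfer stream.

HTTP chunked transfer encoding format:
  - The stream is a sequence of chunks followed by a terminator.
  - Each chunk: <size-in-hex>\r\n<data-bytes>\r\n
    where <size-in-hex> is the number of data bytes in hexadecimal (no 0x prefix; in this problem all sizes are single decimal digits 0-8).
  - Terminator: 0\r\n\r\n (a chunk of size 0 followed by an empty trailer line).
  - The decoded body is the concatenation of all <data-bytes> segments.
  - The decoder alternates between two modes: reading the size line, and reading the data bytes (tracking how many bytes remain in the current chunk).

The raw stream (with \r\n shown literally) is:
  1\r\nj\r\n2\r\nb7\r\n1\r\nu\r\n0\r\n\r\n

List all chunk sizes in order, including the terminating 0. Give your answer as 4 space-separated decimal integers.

Chunk 1: stream[0..1]='1' size=0x1=1, data at stream[3..4]='j' -> body[0..1], body so far='j'
Chunk 2: stream[6..7]='2' size=0x2=2, data at stream[9..11]='b7' -> body[1..3], body so far='jb7'
Chunk 3: stream[13..14]='1' size=0x1=1, data at stream[16..17]='u' -> body[3..4], body so far='jb7u'
Chunk 4: stream[19..20]='0' size=0 (terminator). Final body='jb7u' (4 bytes)

Answer: 1 2 1 0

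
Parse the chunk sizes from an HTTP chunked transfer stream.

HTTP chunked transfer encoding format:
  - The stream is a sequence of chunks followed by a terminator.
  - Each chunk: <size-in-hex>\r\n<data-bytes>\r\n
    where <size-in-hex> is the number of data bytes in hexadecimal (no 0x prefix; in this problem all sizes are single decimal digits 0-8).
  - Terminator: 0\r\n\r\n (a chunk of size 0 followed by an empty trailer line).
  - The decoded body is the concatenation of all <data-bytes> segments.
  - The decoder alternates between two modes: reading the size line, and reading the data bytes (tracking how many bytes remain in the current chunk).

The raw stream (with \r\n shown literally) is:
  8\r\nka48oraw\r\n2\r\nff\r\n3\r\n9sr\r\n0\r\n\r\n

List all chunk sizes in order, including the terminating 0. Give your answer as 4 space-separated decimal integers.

Answer: 8 2 3 0

Derivation:
Chunk 1: stream[0..1]='8' size=0x8=8, data at stream[3..11]='ka48oraw' -> body[0..8], body so far='ka48oraw'
Chunk 2: stream[13..14]='2' size=0x2=2, data at stream[16..18]='ff' -> body[8..10], body so far='ka48orawff'
Chunk 3: stream[20..21]='3' size=0x3=3, data at stream[23..26]='9sr' -> body[10..13], body so far='ka48orawff9sr'
Chunk 4: stream[28..29]='0' size=0 (terminator). Final body='ka48orawff9sr' (13 bytes)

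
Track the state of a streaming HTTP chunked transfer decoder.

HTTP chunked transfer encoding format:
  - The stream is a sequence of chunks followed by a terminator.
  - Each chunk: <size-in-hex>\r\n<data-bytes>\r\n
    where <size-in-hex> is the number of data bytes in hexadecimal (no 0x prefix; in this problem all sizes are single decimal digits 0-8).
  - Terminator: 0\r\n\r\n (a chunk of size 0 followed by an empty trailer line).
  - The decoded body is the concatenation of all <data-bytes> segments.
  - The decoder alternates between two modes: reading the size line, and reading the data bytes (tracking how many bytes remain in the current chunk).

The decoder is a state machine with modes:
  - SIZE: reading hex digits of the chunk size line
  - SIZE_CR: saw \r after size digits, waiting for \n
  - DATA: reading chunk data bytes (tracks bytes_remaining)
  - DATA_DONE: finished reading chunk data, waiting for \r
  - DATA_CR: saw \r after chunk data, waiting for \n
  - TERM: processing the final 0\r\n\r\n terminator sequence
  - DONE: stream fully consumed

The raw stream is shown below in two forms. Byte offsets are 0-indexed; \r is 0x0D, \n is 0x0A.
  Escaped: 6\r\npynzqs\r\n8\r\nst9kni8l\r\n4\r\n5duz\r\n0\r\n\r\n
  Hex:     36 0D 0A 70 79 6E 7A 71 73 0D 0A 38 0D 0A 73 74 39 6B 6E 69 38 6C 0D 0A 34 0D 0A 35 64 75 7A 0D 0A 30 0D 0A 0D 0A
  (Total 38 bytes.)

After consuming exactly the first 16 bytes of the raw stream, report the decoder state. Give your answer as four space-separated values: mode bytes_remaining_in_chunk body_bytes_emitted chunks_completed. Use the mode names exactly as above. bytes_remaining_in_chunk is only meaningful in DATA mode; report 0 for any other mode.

Byte 0 = '6': mode=SIZE remaining=0 emitted=0 chunks_done=0
Byte 1 = 0x0D: mode=SIZE_CR remaining=0 emitted=0 chunks_done=0
Byte 2 = 0x0A: mode=DATA remaining=6 emitted=0 chunks_done=0
Byte 3 = 'p': mode=DATA remaining=5 emitted=1 chunks_done=0
Byte 4 = 'y': mode=DATA remaining=4 emitted=2 chunks_done=0
Byte 5 = 'n': mode=DATA remaining=3 emitted=3 chunks_done=0
Byte 6 = 'z': mode=DATA remaining=2 emitted=4 chunks_done=0
Byte 7 = 'q': mode=DATA remaining=1 emitted=5 chunks_done=0
Byte 8 = 's': mode=DATA_DONE remaining=0 emitted=6 chunks_done=0
Byte 9 = 0x0D: mode=DATA_CR remaining=0 emitted=6 chunks_done=0
Byte 10 = 0x0A: mode=SIZE remaining=0 emitted=6 chunks_done=1
Byte 11 = '8': mode=SIZE remaining=0 emitted=6 chunks_done=1
Byte 12 = 0x0D: mode=SIZE_CR remaining=0 emitted=6 chunks_done=1
Byte 13 = 0x0A: mode=DATA remaining=8 emitted=6 chunks_done=1
Byte 14 = 's': mode=DATA remaining=7 emitted=7 chunks_done=1
Byte 15 = 't': mode=DATA remaining=6 emitted=8 chunks_done=1

Answer: DATA 6 8 1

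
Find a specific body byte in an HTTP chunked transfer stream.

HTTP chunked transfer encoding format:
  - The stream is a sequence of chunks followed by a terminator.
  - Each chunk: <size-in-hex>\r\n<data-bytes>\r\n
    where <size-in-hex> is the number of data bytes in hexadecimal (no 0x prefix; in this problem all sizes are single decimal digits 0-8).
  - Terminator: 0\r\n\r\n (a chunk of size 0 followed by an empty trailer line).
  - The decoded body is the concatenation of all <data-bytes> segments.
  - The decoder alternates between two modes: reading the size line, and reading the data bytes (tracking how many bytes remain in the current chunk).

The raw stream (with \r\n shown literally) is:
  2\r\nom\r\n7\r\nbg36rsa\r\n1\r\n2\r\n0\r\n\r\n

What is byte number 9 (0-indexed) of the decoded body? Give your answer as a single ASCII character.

Chunk 1: stream[0..1]='2' size=0x2=2, data at stream[3..5]='om' -> body[0..2], body so far='om'
Chunk 2: stream[7..8]='7' size=0x7=7, data at stream[10..17]='bg36rsa' -> body[2..9], body so far='ombg36rsa'
Chunk 3: stream[19..20]='1' size=0x1=1, data at stream[22..23]='2' -> body[9..10], body so far='ombg36rsa2'
Chunk 4: stream[25..26]='0' size=0 (terminator). Final body='ombg36rsa2' (10 bytes)
Body byte 9 = '2'

Answer: 2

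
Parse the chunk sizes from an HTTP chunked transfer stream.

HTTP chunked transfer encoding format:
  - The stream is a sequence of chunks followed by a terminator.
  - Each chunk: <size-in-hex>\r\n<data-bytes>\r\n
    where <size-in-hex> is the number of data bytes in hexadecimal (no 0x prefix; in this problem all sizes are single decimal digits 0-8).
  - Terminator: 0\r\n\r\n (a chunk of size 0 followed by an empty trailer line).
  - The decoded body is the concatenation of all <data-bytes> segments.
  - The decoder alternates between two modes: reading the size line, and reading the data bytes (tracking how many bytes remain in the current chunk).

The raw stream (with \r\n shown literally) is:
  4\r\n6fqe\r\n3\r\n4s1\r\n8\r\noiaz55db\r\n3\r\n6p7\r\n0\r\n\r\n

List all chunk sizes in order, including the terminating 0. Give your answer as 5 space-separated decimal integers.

Chunk 1: stream[0..1]='4' size=0x4=4, data at stream[3..7]='6fqe' -> body[0..4], body so far='6fqe'
Chunk 2: stream[9..10]='3' size=0x3=3, data at stream[12..15]='4s1' -> body[4..7], body so far='6fqe4s1'
Chunk 3: stream[17..18]='8' size=0x8=8, data at stream[20..28]='oiaz55db' -> body[7..15], body so far='6fqe4s1oiaz55db'
Chunk 4: stream[30..31]='3' size=0x3=3, data at stream[33..36]='6p7' -> body[15..18], body so far='6fqe4s1oiaz55db6p7'
Chunk 5: stream[38..39]='0' size=0 (terminator). Final body='6fqe4s1oiaz55db6p7' (18 bytes)

Answer: 4 3 8 3 0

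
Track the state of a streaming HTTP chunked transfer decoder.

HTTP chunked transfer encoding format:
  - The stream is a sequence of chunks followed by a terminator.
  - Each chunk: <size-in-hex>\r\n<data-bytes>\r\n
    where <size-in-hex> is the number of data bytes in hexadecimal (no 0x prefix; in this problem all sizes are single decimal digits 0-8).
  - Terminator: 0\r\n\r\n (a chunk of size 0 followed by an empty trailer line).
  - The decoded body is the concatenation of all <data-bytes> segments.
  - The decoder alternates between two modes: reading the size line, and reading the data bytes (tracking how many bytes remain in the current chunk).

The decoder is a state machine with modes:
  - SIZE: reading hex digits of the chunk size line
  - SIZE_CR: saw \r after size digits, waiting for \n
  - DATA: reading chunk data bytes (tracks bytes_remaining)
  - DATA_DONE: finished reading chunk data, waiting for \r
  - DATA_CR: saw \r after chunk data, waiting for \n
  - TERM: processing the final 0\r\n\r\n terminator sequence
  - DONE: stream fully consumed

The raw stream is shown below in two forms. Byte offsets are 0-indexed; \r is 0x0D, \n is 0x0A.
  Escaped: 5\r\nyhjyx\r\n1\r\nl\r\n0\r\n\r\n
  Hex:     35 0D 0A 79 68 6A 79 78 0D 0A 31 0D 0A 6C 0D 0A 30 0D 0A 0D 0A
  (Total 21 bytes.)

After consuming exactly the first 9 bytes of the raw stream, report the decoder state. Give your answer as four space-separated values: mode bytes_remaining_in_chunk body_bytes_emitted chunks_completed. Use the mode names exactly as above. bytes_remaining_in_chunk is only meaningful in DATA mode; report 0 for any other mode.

Byte 0 = '5': mode=SIZE remaining=0 emitted=0 chunks_done=0
Byte 1 = 0x0D: mode=SIZE_CR remaining=0 emitted=0 chunks_done=0
Byte 2 = 0x0A: mode=DATA remaining=5 emitted=0 chunks_done=0
Byte 3 = 'y': mode=DATA remaining=4 emitted=1 chunks_done=0
Byte 4 = 'h': mode=DATA remaining=3 emitted=2 chunks_done=0
Byte 5 = 'j': mode=DATA remaining=2 emitted=3 chunks_done=0
Byte 6 = 'y': mode=DATA remaining=1 emitted=4 chunks_done=0
Byte 7 = 'x': mode=DATA_DONE remaining=0 emitted=5 chunks_done=0
Byte 8 = 0x0D: mode=DATA_CR remaining=0 emitted=5 chunks_done=0

Answer: DATA_CR 0 5 0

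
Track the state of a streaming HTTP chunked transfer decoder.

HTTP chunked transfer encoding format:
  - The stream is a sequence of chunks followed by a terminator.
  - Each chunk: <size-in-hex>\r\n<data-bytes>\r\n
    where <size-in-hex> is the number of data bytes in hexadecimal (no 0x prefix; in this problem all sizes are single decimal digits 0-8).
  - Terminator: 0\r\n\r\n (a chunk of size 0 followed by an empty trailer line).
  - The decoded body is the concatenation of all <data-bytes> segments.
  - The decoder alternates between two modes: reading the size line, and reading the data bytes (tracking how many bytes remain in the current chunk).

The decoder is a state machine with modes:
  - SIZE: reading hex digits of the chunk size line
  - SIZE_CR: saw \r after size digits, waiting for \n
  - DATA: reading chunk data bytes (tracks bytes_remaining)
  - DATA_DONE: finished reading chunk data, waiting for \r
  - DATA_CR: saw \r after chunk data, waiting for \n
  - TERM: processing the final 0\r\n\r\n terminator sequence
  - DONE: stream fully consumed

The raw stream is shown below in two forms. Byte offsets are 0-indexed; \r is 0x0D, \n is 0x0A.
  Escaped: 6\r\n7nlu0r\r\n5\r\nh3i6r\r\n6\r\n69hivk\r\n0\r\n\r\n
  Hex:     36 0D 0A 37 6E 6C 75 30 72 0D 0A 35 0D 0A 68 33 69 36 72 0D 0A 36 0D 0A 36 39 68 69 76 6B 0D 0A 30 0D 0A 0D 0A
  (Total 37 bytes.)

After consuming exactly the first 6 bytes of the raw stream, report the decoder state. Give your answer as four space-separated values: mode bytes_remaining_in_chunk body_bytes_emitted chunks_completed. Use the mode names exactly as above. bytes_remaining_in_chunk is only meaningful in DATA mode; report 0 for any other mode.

Byte 0 = '6': mode=SIZE remaining=0 emitted=0 chunks_done=0
Byte 1 = 0x0D: mode=SIZE_CR remaining=0 emitted=0 chunks_done=0
Byte 2 = 0x0A: mode=DATA remaining=6 emitted=0 chunks_done=0
Byte 3 = '7': mode=DATA remaining=5 emitted=1 chunks_done=0
Byte 4 = 'n': mode=DATA remaining=4 emitted=2 chunks_done=0
Byte 5 = 'l': mode=DATA remaining=3 emitted=3 chunks_done=0

Answer: DATA 3 3 0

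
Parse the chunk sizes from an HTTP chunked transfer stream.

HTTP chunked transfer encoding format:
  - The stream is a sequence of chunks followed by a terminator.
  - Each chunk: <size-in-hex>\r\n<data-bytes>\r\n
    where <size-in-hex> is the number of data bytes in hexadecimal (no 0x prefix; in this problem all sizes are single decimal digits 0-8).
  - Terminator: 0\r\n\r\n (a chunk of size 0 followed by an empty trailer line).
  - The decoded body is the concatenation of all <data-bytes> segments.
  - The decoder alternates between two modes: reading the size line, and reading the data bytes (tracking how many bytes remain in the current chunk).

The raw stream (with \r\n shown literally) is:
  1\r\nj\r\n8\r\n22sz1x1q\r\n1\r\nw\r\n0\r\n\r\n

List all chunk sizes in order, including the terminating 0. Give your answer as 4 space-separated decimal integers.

Chunk 1: stream[0..1]='1' size=0x1=1, data at stream[3..4]='j' -> body[0..1], body so far='j'
Chunk 2: stream[6..7]='8' size=0x8=8, data at stream[9..17]='22sz1x1q' -> body[1..9], body so far='j22sz1x1q'
Chunk 3: stream[19..20]='1' size=0x1=1, data at stream[22..23]='w' -> body[9..10], body so far='j22sz1x1qw'
Chunk 4: stream[25..26]='0' size=0 (terminator). Final body='j22sz1x1qw' (10 bytes)

Answer: 1 8 1 0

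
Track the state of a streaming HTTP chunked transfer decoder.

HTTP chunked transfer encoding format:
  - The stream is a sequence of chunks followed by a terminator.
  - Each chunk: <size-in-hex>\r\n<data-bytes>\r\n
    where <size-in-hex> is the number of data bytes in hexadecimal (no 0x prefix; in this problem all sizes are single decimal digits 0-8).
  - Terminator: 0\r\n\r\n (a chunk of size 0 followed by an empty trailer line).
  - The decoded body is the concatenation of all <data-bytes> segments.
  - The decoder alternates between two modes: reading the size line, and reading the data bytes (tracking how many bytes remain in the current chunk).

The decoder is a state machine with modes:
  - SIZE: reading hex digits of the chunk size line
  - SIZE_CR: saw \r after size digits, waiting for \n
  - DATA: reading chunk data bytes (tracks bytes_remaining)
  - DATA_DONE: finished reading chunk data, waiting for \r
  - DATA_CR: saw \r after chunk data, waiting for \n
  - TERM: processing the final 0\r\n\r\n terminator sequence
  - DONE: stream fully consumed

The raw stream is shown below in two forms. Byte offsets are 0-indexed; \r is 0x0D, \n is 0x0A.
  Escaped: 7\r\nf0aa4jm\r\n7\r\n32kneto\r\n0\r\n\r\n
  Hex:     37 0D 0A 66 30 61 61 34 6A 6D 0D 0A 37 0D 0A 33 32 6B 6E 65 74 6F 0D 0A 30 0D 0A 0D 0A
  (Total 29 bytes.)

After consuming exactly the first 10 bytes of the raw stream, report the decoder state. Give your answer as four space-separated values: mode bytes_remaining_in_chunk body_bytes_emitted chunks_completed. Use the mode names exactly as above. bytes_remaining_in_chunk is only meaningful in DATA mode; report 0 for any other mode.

Answer: DATA_DONE 0 7 0

Derivation:
Byte 0 = '7': mode=SIZE remaining=0 emitted=0 chunks_done=0
Byte 1 = 0x0D: mode=SIZE_CR remaining=0 emitted=0 chunks_done=0
Byte 2 = 0x0A: mode=DATA remaining=7 emitted=0 chunks_done=0
Byte 3 = 'f': mode=DATA remaining=6 emitted=1 chunks_done=0
Byte 4 = '0': mode=DATA remaining=5 emitted=2 chunks_done=0
Byte 5 = 'a': mode=DATA remaining=4 emitted=3 chunks_done=0
Byte 6 = 'a': mode=DATA remaining=3 emitted=4 chunks_done=0
Byte 7 = '4': mode=DATA remaining=2 emitted=5 chunks_done=0
Byte 8 = 'j': mode=DATA remaining=1 emitted=6 chunks_done=0
Byte 9 = 'm': mode=DATA_DONE remaining=0 emitted=7 chunks_done=0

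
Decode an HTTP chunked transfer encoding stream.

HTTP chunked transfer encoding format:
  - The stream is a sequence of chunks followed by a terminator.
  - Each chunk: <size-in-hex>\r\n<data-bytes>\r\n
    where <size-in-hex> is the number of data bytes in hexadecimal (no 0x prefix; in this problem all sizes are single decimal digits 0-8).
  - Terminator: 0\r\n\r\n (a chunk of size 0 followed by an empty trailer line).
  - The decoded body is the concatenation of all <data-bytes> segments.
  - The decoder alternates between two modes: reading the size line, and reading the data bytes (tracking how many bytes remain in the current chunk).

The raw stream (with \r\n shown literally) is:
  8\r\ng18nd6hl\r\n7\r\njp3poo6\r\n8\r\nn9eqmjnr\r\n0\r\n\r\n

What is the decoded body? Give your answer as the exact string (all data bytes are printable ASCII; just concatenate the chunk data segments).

Chunk 1: stream[0..1]='8' size=0x8=8, data at stream[3..11]='g18nd6hl' -> body[0..8], body so far='g18nd6hl'
Chunk 2: stream[13..14]='7' size=0x7=7, data at stream[16..23]='jp3poo6' -> body[8..15], body so far='g18nd6hljp3poo6'
Chunk 3: stream[25..26]='8' size=0x8=8, data at stream[28..36]='n9eqmjnr' -> body[15..23], body so far='g18nd6hljp3poo6n9eqmjnr'
Chunk 4: stream[38..39]='0' size=0 (terminator). Final body='g18nd6hljp3poo6n9eqmjnr' (23 bytes)

Answer: g18nd6hljp3poo6n9eqmjnr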